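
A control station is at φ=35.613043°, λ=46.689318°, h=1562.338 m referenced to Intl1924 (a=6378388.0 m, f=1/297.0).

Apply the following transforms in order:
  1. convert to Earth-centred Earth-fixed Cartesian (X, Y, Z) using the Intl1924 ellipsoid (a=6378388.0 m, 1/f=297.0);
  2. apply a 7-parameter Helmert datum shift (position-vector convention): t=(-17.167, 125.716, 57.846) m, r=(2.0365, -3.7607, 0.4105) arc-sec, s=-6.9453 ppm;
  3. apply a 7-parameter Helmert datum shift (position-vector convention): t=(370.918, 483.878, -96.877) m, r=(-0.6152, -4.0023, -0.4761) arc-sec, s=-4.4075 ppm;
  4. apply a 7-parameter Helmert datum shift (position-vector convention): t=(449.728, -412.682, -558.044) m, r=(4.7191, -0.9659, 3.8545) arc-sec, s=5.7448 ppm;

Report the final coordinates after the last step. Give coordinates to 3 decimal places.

X=3562454.420 m, Y=3778512.526 m, Z=3693984.699 m

start: φ=35.613043°, λ=46.689318°, h=1562.338 m
→ ECEF (a=6378388.000, f=1/297.0): X=3561896.6726, Y=3778381.3480, Z=3694339.2652
→ Helmert 7p (PV): X=3561779.8915, Y=3778451.4359, Z=3694473.6990
→ Helmert 7p (PV): X=3562072.1462, Y=3778921.4581, Z=3694418.3805
→ Helmert 7p (PV): X=3562454.4196, Y=3778512.5260, Z=3693984.6987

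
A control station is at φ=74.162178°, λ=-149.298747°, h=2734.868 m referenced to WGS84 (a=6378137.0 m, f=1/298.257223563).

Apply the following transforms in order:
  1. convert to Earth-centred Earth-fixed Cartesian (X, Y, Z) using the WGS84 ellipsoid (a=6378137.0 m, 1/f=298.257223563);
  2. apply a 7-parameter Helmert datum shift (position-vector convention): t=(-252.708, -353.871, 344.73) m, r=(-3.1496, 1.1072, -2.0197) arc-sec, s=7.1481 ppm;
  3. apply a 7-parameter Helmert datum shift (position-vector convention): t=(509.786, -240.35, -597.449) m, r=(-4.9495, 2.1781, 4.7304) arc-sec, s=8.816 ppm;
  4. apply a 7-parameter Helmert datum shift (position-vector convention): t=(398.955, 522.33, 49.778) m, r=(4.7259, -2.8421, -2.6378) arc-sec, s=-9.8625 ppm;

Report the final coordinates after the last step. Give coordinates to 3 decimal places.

start: φ=74.162178°, λ=-149.298747°, h=2734.868 m
→ ECEF (a=6378137.000, f=1/298.257223563): X=-1502018.2715, Y=-891877.6147, Z=6116534.3012
→ Helmert 7p (PV): X=-1502257.6163, Y=-892129.7552, Z=6116944.4343
→ Helmert 7p (PV): X=-1501676.0204, Y=-892265.6401, Z=6116438.1834
→ Helmert 7p (PV): X=-1501357.9425, Y=-891855.4435, Z=6116386.5036

X=-1501357.943 m, Y=-891855.444 m, Z=6116386.504 m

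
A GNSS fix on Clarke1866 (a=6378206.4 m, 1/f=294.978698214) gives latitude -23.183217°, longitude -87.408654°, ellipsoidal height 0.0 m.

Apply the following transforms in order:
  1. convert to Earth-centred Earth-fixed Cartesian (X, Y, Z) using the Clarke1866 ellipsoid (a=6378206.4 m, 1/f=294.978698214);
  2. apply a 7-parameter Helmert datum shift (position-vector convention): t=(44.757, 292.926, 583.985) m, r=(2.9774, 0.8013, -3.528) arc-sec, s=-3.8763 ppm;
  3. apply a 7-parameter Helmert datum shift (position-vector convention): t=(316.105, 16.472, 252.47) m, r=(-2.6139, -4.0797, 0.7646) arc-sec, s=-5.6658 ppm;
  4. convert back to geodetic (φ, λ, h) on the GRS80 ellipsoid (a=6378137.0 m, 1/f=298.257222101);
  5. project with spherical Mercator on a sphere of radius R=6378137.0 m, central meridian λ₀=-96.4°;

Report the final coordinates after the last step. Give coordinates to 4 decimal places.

start: φ=-23.183217°, λ=-87.408654°, h=0.000 m
→ ECEF (a=6378206.400, f=1/294.978698214): X=265225.4178, Y=-5860249.5226, Z=-2495238.9781
→ Helmert 7p (PV): X=265159.2186, Y=-5859902.3988, Z=-2494730.9426
→ Helmert 7p (PV): X=265544.8859, Y=-5859883.3572, Z=-2494384.8339
→ geod (Bowring, a=6378137.000): φ=-23.17582413°, λ=-87.40537505°, h=-626.5341 m
→ merc (R=6378137.0, λ₀=-96.4°): E=1001277.0696, N=-2653295.4855

E=1001277.0696 m, N=-2653295.4855 m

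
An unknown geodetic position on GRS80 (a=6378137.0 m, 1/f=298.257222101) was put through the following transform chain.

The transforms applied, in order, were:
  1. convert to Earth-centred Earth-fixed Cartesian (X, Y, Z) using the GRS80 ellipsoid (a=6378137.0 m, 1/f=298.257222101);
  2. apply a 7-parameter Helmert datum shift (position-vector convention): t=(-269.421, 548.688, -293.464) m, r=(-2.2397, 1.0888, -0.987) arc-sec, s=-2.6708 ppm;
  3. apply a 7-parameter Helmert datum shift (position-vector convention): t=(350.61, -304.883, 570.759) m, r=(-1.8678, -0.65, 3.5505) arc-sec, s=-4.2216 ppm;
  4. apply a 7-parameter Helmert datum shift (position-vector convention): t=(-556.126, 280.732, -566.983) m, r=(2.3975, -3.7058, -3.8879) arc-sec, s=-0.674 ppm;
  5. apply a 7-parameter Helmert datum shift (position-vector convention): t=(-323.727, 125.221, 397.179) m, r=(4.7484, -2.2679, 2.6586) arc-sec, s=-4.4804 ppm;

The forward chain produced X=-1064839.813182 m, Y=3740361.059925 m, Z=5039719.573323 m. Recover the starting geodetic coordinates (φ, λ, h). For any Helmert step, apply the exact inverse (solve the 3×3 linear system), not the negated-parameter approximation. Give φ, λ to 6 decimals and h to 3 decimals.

start: X=-1064839.8132, Y=3740361.0599, Z=5039719.5733 m
→ Helmert⁻¹: X=-1064417.2377, Y=3740382.3248, Z=5039270.5690
→ Helmert⁻¹: X=-1063841.7805, Y=3740142.6411, Z=5039816.5889
→ Helmert⁻¹: X=-1064116.6175, Y=3740435.9991, Z=5039304.3280
→ Helmert⁻¹: X=-1063894.5359, Y=3739837.4864, Z=5039646.2444
→ geod (Bowring, a=6378137.000): φ=52.53481800°, λ=105.87978800°, h=534.1650 m

φ=52.534818°, λ=105.879788°, h=534.165 m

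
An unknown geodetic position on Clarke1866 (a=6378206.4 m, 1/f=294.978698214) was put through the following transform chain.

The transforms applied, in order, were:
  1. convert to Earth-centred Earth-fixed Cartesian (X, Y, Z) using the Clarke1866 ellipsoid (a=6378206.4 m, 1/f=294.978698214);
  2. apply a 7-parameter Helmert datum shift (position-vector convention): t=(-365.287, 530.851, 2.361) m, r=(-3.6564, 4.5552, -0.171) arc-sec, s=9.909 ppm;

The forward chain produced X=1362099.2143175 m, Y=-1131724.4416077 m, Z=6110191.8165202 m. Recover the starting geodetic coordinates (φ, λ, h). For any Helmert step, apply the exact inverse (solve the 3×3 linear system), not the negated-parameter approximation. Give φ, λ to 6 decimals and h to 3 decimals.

φ=73.935574°, λ=-39.733194°, h=3502.312 m

start: X=1362099.2143, Y=-1131724.4416, Z=6110191.8165 m
→ Helmert⁻¹: X=1362317.0018, Y=-1132351.2566, Z=6110138.9231
→ geod (Bowring, a=6378206.400): φ=73.93557400°, λ=-39.73319400°, h=3502.3120 m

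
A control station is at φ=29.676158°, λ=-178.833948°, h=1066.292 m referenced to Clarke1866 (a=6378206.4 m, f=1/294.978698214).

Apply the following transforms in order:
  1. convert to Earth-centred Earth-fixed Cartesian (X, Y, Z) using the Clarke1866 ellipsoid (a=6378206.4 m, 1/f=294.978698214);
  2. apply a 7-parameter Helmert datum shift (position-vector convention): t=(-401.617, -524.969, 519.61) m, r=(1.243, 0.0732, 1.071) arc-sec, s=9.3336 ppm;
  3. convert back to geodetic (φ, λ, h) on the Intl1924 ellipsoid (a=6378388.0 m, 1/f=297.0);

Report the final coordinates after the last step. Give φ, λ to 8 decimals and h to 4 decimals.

φ=29.67726557°, λ=-178.82811858°, h=1523.7920 m

start: φ=29.676158°, λ=-178.833948°, h=1066.292 m
→ ECEF (a=6378206.400, f=1/294.978698214): X=-5546006.2152, Y=-112884.8350, Z=3139590.7241
→ Helmert 7p (PV): X=-5546457.8961, Y=-113458.5748, Z=3140140.9257
→ geod (Bowring, a=6378388.000): φ=29.67726557°, λ=-178.82811858°, h=1523.7920 m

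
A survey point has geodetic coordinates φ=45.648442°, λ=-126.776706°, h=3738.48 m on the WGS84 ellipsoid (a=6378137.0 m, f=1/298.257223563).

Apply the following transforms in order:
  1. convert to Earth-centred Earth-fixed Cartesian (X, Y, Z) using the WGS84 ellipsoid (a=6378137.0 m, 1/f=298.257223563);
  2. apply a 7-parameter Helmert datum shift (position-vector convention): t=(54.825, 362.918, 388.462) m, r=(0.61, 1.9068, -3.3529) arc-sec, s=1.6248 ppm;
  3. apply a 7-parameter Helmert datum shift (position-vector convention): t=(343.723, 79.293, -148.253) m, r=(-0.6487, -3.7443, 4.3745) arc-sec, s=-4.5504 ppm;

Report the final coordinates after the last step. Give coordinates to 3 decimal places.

X=-2675172.740 m, Y=-3579082.824 m, Z=4540894.764 m

start: φ=45.648442°, λ=-126.776706°, h=3738.480 m
→ ECEF (a=6378137.000, f=1/298.257223563): X=-2675556.3783, Y=-3579523.1079, Z=4540691.0053
→ Helmert 7p (PV): X=-2675522.1108, Y=-3579135.9423, Z=4541100.9931
→ Helmert 7p (PV): X=-2675172.7402, Y=-3579082.8238, Z=4540894.7643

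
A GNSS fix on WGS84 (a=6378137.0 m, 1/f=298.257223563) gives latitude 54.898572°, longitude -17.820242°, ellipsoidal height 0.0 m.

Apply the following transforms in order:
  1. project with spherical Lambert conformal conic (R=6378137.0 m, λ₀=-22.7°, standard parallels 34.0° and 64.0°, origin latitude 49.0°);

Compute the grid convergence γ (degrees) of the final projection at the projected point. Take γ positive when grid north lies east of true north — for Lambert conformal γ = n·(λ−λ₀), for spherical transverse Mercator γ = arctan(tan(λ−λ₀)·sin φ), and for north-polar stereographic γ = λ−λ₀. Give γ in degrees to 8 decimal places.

3.72715475

start: φ=54.898572°, λ=-17.820242°, h=0.000 m
→ into lcc (λ₀=-22.7°): φ=54.89857200°, λ−λ₀=4.87975800°
convergence γ = 3.72715475°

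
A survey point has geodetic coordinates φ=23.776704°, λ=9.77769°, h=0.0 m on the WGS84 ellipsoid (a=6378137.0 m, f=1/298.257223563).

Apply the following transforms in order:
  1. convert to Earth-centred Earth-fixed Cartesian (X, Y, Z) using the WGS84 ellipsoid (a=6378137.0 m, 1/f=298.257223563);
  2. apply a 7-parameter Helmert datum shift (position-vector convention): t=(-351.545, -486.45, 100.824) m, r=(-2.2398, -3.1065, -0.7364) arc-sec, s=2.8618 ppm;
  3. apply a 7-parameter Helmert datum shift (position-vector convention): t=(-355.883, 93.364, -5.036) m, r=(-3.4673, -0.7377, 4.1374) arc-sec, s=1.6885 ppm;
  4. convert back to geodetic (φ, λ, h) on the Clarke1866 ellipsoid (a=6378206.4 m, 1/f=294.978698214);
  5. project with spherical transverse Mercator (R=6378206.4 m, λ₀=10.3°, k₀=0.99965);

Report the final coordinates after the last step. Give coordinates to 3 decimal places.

E=-53281.422 m, N=2646672.187 m

start: φ=23.776704°, λ=9.777690°, h=0.000 m
→ ECEF (a=6378137.000, f=1/298.257223563): X=5755131.7138, Y=991776.2039, Z=2555670.5209
→ Helmert 7p (PV): X=5754761.6892, Y=991299.7971, Z=2555854.5659
→ Helmert 7p (PV): X=5754386.4980, Y=991553.2318, Z=2555857.7635
→ geod (Bowring, a=6378206.400): φ=23.78264468°, λ=9.77677573°, h=-662.0215 m
→ tm (R=6378206.4, λ₀=10.3°): E=-53281.4224, N=2646672.1874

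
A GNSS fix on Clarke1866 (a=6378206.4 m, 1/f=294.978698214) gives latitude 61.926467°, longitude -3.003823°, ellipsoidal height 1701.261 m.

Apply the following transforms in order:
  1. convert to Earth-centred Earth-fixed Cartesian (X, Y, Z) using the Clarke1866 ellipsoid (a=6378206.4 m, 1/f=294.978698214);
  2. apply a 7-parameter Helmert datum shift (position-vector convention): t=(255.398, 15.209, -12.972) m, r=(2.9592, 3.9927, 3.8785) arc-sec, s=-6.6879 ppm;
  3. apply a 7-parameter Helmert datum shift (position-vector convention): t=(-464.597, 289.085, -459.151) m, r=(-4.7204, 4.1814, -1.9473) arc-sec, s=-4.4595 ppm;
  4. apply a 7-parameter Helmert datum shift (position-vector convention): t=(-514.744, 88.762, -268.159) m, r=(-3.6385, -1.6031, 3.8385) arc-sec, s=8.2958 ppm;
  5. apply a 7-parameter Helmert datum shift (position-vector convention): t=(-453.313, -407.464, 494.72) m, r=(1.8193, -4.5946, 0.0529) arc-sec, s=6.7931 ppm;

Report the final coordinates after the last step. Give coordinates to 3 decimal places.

X=3005108.991 m, Y=-157583.115 m, Z=5605719.628 m

start: φ=61.926467°, λ=-3.003823°, h=1701.261 m
→ ECEF (a=6378206.400, f=1/294.978698214): X=3006216.2226, Y=-157750.2545, Z=5605969.1905
→ Helmert 7p (PV): X=3006562.9965, Y=-157757.8896, Z=5605858.2718
→ Helmert 7p (PV): X=3006197.1438, Y=-157368.1949, Z=5605316.7830
→ Helmert 7p (PV): X=3005666.7020, Y=-157125.9156, Z=5605121.2651
→ Helmert 7p (PV): X=3005108.9908, Y=-157583.1148, Z=5605719.6278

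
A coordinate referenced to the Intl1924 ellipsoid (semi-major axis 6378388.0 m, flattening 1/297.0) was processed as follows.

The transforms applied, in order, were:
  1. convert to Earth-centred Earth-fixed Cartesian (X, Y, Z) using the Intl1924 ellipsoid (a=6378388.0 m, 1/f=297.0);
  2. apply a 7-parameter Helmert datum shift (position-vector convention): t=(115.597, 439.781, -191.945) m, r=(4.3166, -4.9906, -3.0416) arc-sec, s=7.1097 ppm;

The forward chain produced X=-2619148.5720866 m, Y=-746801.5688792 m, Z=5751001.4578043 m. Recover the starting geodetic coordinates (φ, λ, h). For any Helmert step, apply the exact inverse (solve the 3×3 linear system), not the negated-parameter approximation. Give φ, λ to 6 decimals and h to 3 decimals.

start: X=-2619148.5721, Y=-746801.5689, Z=5751001.4578 m
→ Helmert⁻¹: X=-2619095.3777, Y=-747154.3000, Z=5751231.5192
→ geod (Bowring, a=6378388.000): φ=64.80851500°, λ=-164.07804100°, h=2704.1670 m

φ=64.808515°, λ=-164.078041°, h=2704.167 m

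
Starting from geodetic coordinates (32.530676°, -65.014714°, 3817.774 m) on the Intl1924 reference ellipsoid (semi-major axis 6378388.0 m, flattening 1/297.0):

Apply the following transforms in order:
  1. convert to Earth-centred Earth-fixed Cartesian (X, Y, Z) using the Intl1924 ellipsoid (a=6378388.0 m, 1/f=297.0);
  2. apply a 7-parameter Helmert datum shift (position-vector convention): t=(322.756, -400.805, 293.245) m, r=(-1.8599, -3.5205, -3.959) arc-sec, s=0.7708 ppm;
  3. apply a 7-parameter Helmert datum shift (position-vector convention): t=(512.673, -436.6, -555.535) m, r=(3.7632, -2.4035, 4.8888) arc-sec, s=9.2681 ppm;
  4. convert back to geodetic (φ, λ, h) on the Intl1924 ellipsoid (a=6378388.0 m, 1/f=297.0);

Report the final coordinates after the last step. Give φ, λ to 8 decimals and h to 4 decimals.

start: φ=32.530676°, λ=-65.014714°, h=3817.774 m
→ ECEF (a=6378388.000, f=1/297.0): X=2275008.7822, Y=-4882044.9866, Z=3412295.8254
→ Helmert 7p (PV): X=2275181.3462, Y=-4882462.4519, Z=3412674.5519
→ Helmert 7p (PV): X=2275791.0623, Y=-4882952.6403, Z=3412088.0787
→ geod (Bowring, a=6378388.000): φ=32.52351025°, λ=-65.01125012°, h=4678.3291 m

φ=32.52351025°, λ=-65.01125012°, h=4678.3291 m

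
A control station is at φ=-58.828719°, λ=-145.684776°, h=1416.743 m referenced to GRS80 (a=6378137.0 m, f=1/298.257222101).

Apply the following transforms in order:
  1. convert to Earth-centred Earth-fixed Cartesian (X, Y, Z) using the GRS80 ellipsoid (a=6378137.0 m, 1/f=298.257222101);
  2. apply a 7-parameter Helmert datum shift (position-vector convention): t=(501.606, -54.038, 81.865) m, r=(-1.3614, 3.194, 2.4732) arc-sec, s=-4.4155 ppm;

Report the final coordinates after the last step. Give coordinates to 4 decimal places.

start: φ=-58.828719°, λ=-145.684776°, h=1416.743 m
→ ECEF (a=6378137.000, f=1/298.257222101): X=-2734026.0033, Y=-1866090.7812, Z=-5435297.2449
→ Helmert 7p (PV): X=-2733574.1150, Y=-1866205.2356, Z=-5435136.7277

X=-2733574.1150 m, Y=-1866205.2356 m, Z=-5435136.7277 m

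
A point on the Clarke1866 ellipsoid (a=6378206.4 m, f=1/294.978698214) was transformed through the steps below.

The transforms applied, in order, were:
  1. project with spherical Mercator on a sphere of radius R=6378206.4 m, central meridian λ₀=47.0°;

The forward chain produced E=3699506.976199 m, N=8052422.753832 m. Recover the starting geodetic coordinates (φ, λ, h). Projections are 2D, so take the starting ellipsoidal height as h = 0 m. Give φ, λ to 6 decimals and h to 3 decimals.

start: E=3699506.9762, N=8052422.7538 m
→ merc⁻¹: φ=58.40243100°, λ=80.23287500°

φ=58.402431°, λ=80.232875°, h=0.000 m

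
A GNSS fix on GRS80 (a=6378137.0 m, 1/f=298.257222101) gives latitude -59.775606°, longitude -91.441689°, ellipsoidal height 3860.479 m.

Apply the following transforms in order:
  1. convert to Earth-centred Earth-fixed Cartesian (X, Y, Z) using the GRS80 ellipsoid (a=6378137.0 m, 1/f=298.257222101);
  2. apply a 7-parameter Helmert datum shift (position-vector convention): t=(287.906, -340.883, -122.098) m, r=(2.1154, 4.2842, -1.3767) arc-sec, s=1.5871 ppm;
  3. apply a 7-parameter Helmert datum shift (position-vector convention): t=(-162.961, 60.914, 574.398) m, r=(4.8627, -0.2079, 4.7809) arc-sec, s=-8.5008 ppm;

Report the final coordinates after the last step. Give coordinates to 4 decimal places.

X=-80960.6261 m, Y=-3219727.6054 m, Z=-5490887.6092 m

start: φ=-59.775606°, λ=-91.441689°, h=3860.479 m
→ ECEF (a=6378137.000, f=1/298.257222101): X=-81030.7523, Y=-3219654.3416, Z=-5491270.5474
→ Helmert 7p (PV): X=-80878.5203, Y=-3219943.4765, Z=-5491432.6976
→ Helmert 7p (PV): X=-80960.6261, Y=-3219727.6054, Z=-5490887.6092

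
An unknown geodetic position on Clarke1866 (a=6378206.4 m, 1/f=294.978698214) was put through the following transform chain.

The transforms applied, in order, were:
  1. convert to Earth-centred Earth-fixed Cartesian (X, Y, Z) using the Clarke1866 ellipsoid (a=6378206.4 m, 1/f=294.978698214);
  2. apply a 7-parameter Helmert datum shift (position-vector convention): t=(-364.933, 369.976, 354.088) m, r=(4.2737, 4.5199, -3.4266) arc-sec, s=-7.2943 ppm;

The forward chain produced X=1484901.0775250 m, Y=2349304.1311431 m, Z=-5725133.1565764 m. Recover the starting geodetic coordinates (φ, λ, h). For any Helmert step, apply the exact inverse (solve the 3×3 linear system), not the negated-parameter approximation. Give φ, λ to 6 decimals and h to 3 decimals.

start: X=1484901.0775, Y=2349304.1311, Z=-5725133.1566 m
→ Helmert⁻¹: X=1485363.2883, Y=2348857.3346, Z=-5725545.1265
→ geod (Bowring, a=6378206.400): φ=-64.26110900°, λ=57.69168200°, h=3687.7900 m

φ=-64.261109°, λ=57.691682°, h=3687.790 m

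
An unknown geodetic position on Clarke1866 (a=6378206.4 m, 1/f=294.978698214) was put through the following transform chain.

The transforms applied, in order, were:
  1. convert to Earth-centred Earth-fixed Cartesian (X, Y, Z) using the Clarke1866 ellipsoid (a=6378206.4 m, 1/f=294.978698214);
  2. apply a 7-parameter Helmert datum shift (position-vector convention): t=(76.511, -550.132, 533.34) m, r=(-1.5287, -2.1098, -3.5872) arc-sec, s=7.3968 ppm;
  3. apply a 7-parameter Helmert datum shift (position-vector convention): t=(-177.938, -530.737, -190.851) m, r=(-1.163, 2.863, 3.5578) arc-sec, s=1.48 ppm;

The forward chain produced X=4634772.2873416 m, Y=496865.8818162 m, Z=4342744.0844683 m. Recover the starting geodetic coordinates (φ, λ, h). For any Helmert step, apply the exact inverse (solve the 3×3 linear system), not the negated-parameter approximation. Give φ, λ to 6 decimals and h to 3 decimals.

φ=43.164342°, λ=6.131377°, h=2560.487 m

start: X=4634772.2873, Y=496865.8818, Z=4342744.0845 m
→ Helmert⁻¹: X=4634891.6615, Y=497291.4493, Z=4342995.6451
→ Helmert⁻¹: X=4634816.6257, Y=497886.3212, Z=4342386.4674
→ geod (Bowring, a=6378206.400): φ=43.16434200°, λ=6.13137700°, h=2560.4870 m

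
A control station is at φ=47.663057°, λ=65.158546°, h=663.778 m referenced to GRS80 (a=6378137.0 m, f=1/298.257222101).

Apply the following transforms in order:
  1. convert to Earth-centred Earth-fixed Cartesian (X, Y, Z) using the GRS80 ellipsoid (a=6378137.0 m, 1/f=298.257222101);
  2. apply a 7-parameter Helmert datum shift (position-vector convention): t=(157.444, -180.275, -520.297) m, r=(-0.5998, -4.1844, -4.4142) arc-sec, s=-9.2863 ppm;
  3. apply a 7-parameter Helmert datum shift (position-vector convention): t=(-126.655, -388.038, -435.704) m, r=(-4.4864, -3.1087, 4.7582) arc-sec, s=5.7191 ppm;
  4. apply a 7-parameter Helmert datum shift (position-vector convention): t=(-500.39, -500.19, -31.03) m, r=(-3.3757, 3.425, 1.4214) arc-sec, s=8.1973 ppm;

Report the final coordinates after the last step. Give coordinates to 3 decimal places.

start: φ=47.663057°, λ=65.158546°, h=663.778 m
→ ECEF (a=6378137.000, f=1/298.257222101): X=1808119.4975, Y=3905705.3107, Z=4692217.1694
→ Helmert 7p (PV): X=1808248.5466, Y=3905463.7160, Z=4691678.6219
→ Helmert 7p (PV): X=1807971.4292, Y=3905241.7752, Z=4691212.0561
→ Helmert 7p (PV): X=1807536.8455, Y=3904862.8331, Z=4691125.5468

X=1807536.846 m, Y=3904862.833 m, Z=4691125.547 m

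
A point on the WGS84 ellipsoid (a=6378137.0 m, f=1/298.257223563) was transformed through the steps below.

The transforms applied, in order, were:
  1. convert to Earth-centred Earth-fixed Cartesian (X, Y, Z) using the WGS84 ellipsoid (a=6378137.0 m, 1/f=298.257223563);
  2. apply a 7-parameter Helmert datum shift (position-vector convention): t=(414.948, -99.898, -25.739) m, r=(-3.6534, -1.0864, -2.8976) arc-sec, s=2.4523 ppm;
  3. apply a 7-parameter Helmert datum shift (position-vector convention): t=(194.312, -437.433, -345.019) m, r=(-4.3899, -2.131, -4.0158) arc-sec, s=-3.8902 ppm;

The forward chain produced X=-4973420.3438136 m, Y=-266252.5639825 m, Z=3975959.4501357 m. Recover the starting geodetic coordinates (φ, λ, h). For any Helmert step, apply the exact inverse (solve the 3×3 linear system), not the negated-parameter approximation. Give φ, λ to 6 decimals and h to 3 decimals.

start: X=-4973420.3438, Y=-266252.5640, Z=3975959.4501 m
→ Helmert⁻¹: X=-4973587.7442, Y=-265997.6249, Z=3976365.6607
→ Helmert⁻¹: X=-4973965.8134, Y=-266037.3797, Z=3976403.1342
→ geod (Bowring, a=6378137.000): φ=38.78811100°, λ=-176.93839700°, h=3821.3940 m

φ=38.788111°, λ=-176.938397°, h=3821.394 m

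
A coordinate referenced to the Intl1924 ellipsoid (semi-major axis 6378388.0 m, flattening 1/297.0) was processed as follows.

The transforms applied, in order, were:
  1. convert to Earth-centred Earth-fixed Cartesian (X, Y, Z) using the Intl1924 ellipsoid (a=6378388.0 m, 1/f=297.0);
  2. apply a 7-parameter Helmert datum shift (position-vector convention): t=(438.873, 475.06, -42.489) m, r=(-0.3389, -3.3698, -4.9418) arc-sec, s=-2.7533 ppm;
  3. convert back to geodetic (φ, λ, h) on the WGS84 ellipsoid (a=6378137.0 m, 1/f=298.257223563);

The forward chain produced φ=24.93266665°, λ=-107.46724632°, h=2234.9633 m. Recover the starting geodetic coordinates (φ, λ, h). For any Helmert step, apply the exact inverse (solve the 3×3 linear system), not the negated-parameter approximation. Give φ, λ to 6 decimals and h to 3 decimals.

start: φ=24.932667°, λ=-107.467246°, h=2234.963 m
→ ECEF (a=6378137.000, f=1/298.257223563): X=-1737686.1452, Y=-5522241.9358, Z=2673254.9116
→ Helmert⁻¹: X=-1737953.8114, Y=-5522778.2327, Z=2673324.0802
→ geod (Bowring, a=6378388.000): φ=24.93161000°, λ=-107.46818000°, h=2566.0620 m

φ=24.931610°, λ=-107.468180°, h=2566.062 m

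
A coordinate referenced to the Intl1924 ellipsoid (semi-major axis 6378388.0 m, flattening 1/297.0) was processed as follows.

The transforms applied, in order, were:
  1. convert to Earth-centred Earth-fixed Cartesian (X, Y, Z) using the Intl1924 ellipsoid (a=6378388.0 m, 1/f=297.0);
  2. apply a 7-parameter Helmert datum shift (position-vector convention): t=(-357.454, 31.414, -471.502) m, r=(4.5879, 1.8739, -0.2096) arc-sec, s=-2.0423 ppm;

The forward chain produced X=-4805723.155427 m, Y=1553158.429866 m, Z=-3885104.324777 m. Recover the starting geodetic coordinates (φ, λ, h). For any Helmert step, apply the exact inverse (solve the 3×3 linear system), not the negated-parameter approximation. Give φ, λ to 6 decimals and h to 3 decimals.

φ=-37.755836°, λ=162.089681°, h=985.314 m

start: X=-4805723.1554, Y=1553158.4299, Z=-3885104.3248 m
→ Helmert⁻¹: X=-4805341.8012, Y=1553038.8979, Z=-3884718.9564
→ geod (Bowring, a=6378388.000): φ=-37.75583600°, λ=162.08968100°, h=985.3140 m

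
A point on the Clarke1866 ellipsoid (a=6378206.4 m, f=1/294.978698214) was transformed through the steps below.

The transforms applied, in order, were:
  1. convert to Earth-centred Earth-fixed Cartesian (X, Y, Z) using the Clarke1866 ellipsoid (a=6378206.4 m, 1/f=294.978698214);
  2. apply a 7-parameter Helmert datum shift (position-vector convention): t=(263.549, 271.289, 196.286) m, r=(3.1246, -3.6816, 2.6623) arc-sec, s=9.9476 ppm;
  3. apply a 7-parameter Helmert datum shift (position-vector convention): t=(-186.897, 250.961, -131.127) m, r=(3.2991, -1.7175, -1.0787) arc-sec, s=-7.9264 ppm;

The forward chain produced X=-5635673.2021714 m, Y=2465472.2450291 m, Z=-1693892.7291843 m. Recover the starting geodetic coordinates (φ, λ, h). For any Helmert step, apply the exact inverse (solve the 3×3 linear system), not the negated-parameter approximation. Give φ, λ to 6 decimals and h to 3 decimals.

φ=-15.495945°, λ=156.376691°, h=3527.383 m

start: X=-5635673.2022, Y=2465472.2450, Z=-1693892.7292 m
→ Helmert⁻¹: X=-5635557.9702, Y=2465184.2614, Z=-1693767.5316
→ Helmert⁻¹: X=-5635763.8755, Y=2464935.5348, Z=-1693883.7148
→ geod (Bowring, a=6378206.400): φ=-15.49594500°, λ=156.37669100°, h=3527.3830 m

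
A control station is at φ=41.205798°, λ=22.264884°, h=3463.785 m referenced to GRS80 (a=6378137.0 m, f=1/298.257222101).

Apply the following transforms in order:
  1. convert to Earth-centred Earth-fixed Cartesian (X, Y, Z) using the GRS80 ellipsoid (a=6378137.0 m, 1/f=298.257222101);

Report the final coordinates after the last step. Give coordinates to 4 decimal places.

X=4449684.6158 m, Y=1821763.5663 m, Z=4181927.0062 m

start: φ=41.205798°, λ=22.264884°, h=3463.785 m
→ ECEF (a=6378137.000, f=1/298.257222101): X=4449684.6158, Y=1821763.5663, Z=4181927.0062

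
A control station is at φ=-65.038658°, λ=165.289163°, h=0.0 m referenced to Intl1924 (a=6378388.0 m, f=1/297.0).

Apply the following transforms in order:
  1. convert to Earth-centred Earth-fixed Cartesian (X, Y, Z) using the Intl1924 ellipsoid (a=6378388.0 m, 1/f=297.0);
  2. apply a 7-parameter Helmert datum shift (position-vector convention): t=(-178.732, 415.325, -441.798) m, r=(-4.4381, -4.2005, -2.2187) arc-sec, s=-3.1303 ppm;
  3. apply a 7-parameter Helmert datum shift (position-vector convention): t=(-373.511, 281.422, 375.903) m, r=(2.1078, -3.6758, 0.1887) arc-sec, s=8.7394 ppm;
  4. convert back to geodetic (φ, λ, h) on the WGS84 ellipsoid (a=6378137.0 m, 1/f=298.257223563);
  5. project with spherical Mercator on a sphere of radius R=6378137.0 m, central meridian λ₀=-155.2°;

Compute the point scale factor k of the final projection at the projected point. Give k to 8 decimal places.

2.36928512

start: φ=-65.038658°, λ=165.289163°, h=0.000 m
→ ECEF (a=6378388.000, f=1/297.0): X=-2610709.5697, Y=685434.6387, Z=-5759659.9937
→ Helmert 7p (PV): X=-2610755.4637, Y=685751.9728, Z=-5760151.6762
→ Helmert 7p (PV): X=-2611049.7672, Y=686095.8624, Z=-5759865.6319
→ geod (Bowring, a=6378137.000): φ=-65.03476688°, λ=165.27742325°, h=572.1366 m
→ into merc (λ₀=-155.2°): φ=-65.03476688°, λ−λ₀=-39.52257675°
scale k = 2.36928512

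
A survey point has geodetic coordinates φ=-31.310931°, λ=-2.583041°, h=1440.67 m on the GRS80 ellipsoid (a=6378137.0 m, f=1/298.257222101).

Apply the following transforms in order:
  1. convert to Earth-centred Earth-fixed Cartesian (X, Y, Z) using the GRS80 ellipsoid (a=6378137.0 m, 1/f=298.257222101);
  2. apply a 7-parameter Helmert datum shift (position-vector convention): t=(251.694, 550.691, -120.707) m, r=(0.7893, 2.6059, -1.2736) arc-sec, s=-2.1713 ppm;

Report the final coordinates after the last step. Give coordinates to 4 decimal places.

start: φ=-31.310931°, λ=-2.583041°, h=1440.670 m
→ ECEF (a=6378137.000, f=1/298.257222101): X=5449843.7787, Y=-245859.5519, Z=-3296143.5155
→ Helmert 7p (PV): X=5450040.4788, Y=-245329.3644, Z=-3296326.8582

X=5450040.4788 m, Y=-245329.3644 m, Z=-3296326.8582 m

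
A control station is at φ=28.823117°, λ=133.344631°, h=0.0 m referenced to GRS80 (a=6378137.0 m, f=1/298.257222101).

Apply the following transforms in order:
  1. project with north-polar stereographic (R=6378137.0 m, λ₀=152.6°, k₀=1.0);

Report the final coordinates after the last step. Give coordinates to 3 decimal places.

start: φ=28.823117°, λ=133.344631°, h=0.000 m
→ stereo (R=6378137.0, λ₀=152.6°): E=-2486721.2904, N=-7118732.9668

E=-2486721.290 m, N=-7118732.967 m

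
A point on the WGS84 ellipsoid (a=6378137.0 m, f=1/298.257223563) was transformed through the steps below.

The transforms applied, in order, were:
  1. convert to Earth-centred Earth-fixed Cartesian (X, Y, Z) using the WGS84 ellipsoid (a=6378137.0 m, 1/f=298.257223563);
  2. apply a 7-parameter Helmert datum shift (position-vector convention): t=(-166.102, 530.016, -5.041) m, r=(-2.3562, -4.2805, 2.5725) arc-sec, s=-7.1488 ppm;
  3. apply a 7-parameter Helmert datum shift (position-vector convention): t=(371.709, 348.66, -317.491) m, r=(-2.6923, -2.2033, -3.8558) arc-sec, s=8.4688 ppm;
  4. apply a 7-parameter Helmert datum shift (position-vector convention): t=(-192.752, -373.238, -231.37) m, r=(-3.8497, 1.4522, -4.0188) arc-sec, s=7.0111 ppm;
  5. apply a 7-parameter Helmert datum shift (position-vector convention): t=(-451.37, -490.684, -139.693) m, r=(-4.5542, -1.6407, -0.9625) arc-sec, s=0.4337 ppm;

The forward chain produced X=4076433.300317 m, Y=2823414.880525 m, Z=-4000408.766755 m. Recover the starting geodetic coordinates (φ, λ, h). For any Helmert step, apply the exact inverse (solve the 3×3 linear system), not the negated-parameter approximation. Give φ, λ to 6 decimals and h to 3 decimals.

φ=-39.075248°, λ=34.709251°, h=1304.285 m

start: X=4076433.3003, Y=2823414.8805, Z=-4000408.7668 m
→ Helmert⁻¹: X=4076837.9052, Y=2824011.6865, Z=-4000237.4149
→ Helmert⁻¹: X=4076975.2020, Y=2824519.2106, Z=-3999896.5804
→ Helmert⁻¹: X=4076473.4511, Y=2824275.0415, Z=-3999551.8983
→ Helmert⁻¹: X=4076620.9117, Y=2823760.0576, Z=-3999627.7930
→ geod (Bowring, a=6378137.000): φ=-39.07524800°, λ=34.70925100°, h=1304.2850 m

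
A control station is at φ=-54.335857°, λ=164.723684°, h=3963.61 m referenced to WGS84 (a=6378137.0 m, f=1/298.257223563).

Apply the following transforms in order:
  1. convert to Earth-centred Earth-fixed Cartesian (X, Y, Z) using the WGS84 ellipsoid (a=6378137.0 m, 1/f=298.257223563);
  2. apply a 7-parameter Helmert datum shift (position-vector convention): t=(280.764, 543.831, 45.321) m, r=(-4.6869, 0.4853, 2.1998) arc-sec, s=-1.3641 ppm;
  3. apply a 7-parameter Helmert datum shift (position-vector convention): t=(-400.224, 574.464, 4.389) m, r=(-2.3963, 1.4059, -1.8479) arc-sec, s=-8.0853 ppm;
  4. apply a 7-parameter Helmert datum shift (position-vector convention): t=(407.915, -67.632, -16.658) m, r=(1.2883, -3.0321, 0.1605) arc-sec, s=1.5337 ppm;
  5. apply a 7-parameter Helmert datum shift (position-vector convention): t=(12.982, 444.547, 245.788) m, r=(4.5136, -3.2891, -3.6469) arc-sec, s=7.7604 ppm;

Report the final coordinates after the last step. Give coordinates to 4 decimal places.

start: φ=-54.335857°, λ=164.723684°, h=3963.610 m
→ ECEF (a=6378137.000, f=1/298.257223563): X=-3597451.1346, Y=982553.0978, Z=-5161848.8290
→ Helmert 7p (PV): X=-3597188.0870, Y=982939.9308, Z=-5161810.3289
→ Helmert 7p (PV): X=-3597585.6033, Y=983478.7066, Z=-5161751.1062
→ Helmert 7p (PV): X=-3597108.0931, Y=983442.0232, Z=-5161822.4229
→ Helmert 7p (PV): X=-3597023.3270, Y=984070.7566, Z=-5161652.5322

X=-3597023.3270 m, Y=984070.7566 m, Z=-5161652.5322 m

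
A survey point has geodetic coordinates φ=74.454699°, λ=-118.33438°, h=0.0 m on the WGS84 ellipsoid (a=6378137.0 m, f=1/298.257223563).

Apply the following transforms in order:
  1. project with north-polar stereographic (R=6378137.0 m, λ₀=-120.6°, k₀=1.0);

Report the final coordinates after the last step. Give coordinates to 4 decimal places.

E=68833.0849 m, N=-1739828.1678 m

start: φ=74.454699°, λ=-118.334380°, h=0.000 m
→ stereo (R=6378137.0, λ₀=-120.6°): E=68833.0849, N=-1739828.1678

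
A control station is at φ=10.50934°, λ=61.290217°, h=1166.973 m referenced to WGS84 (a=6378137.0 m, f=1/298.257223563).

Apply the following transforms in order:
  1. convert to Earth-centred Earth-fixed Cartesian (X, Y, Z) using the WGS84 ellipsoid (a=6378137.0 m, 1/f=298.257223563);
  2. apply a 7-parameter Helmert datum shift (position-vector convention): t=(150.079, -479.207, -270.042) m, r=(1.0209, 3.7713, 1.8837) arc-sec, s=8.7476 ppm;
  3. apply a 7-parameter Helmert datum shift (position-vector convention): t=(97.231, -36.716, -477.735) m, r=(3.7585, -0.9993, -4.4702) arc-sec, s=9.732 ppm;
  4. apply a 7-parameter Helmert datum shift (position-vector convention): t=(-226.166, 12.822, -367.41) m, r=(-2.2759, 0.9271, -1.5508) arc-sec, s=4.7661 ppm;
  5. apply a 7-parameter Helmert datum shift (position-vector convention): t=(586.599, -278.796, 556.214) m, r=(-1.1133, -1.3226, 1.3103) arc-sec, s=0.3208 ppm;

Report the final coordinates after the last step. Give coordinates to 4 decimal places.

X=3014144.5111 m, Y=5501114.0136 m, Z=1155369.7445 m

start: φ=10.509340°, λ=61.290217°, h=1166.973 m
→ ECEF (a=6378137.000, f=1/298.257223563): X=3013377.0292, Y=5501815.3625, Z=1155899.1194
→ Helmert 7p (PV): X=3013524.3570, Y=5501406.0818, Z=1155611.3236
→ Helmert 7p (PV): X=3013764.5454, Y=5501336.5379, Z=1155259.6810
→ Helmert 7p (PV): X=3013599.2978, Y=5501365.6678, Z=1154823.5297
→ Helmert 7p (PV): X=3014144.5111, Y=5501114.0136, Z=1155369.7445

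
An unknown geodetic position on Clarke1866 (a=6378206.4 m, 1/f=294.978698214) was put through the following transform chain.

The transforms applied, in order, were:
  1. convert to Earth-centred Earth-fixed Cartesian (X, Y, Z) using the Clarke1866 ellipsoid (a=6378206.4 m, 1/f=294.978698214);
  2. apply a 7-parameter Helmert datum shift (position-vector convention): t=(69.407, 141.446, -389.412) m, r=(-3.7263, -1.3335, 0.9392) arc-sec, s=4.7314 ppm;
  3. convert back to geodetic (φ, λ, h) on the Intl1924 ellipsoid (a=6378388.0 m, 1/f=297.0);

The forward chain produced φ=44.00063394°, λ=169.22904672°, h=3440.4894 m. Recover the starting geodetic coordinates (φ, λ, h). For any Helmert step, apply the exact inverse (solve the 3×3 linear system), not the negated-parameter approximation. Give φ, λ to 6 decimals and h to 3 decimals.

start: φ=44.000634°, λ=169.229047°, h=3440.489 m
→ ECEF (a=6378388.000, f=1/297.0): X=-4517105.5616, Y=859310.8717, Z=4410610.3831
→ Helmert⁻¹: X=-4517121.1671, Y=859106.2409, Z=4411023.6485
→ geod (Bowring, a=6378206.400): φ=44.00476800°, λ=169.23158800°, h=3963.3030 m

φ=44.004768°, λ=169.231588°, h=3963.303 m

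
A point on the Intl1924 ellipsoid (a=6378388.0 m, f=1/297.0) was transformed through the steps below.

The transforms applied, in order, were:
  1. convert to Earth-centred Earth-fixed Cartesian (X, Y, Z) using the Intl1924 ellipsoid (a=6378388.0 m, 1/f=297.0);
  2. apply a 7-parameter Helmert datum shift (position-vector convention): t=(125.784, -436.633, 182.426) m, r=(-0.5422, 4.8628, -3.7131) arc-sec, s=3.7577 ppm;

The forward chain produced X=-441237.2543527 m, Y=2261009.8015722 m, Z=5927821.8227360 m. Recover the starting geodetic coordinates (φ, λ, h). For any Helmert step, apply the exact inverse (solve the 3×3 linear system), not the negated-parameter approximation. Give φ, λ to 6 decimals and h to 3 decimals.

φ=68.888630°, λ=101.048024°, h=-37.276 m

start: X=-441237.2544, Y=2261009.8016, Z=5927821.8227 m
→ Helmert⁻¹: X=-441541.8355, Y=2261414.4066, Z=5927612.6574
→ geod (Bowring, a=6378388.000): φ=68.88863000°, λ=101.04802400°, h=-37.2760 m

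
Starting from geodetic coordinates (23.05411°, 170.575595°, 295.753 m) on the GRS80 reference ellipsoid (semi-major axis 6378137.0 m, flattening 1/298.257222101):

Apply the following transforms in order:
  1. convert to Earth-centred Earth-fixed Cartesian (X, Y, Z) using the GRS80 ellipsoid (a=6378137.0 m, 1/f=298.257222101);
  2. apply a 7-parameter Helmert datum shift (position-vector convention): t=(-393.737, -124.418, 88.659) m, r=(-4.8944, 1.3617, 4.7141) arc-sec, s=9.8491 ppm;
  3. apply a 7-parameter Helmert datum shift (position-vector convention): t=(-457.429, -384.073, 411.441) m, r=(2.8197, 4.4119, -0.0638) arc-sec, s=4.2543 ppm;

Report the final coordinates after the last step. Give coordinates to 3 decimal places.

start: φ=23.054110°, λ=170.575595°, h=295.753 m
→ ECEF (a=6378137.000, f=1/298.257222101): X=-5792778.9346, Y=961523.5564, Z=2482350.0543
→ Helmert 7p (PV): X=-5793235.3128, Y=961335.1191, Z=2482478.5889
→ Helmert 7p (PV): X=-5793663.9914, Y=960922.9915, Z=2483037.6478

X=-5793663.991 m, Y=960922.992 m, Z=2483037.648 m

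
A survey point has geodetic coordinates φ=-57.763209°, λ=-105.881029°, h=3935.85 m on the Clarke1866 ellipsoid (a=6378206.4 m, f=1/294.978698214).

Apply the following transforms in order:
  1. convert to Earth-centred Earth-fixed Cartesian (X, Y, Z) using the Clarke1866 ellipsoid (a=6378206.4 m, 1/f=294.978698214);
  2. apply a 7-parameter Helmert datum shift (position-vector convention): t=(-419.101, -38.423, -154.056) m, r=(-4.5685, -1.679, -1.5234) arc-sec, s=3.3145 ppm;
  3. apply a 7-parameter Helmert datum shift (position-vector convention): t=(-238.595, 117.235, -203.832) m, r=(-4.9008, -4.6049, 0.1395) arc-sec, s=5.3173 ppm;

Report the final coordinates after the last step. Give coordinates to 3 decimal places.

X=-934358.019 m, Y=-3282564.186 m, Z=-5375127.495 m

start: φ=-57.763209°, λ=-105.881029°, h=3935.850 m
→ ECEF (a=6378206.400, f=1/294.978698214): X=-933833.9871, Y=-3282374.1752, Z=-5374845.4464
→ Helmert 7p (PV): X=-934236.6744, Y=-3282535.6269, Z=-5374952.2182
→ Helmert 7p (PV): X=-934358.0195, Y=-3282564.1862, Z=-5375127.4949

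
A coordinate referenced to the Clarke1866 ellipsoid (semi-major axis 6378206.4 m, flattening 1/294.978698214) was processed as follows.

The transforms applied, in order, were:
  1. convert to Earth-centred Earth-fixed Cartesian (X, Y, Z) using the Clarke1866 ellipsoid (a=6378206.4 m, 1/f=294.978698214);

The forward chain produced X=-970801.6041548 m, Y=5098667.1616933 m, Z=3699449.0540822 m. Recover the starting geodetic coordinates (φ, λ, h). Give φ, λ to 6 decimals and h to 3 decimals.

φ=35.664050°, λ=100.780252°, h=2860.160 m

start: X=-970801.6042, Y=5098667.1617, Z=3699449.0541 m
→ geod (Bowring, a=6378206.400): φ=35.66405000°, λ=100.78025200°, h=2860.1600 m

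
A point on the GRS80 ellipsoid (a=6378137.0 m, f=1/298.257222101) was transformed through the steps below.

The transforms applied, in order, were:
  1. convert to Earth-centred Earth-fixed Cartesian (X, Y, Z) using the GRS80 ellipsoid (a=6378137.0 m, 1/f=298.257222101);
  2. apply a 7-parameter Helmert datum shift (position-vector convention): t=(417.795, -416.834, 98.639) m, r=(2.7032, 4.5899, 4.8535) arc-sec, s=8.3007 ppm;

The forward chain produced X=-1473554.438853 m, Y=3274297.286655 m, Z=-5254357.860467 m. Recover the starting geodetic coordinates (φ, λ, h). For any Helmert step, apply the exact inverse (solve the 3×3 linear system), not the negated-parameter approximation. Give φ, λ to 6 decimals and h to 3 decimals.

start: X=-1473554.4389, Y=3274297.2867, Z=-5254357.8605 m
→ Helmert⁻¹: X=-1473766.0196, Y=3274652.7542, Z=-5254488.5950
→ geod (Bowring, a=6378137.000): φ=-55.82966400°, λ=114.23025200°, h=815.7790 m

φ=-55.829664°, λ=114.230252°, h=815.779 m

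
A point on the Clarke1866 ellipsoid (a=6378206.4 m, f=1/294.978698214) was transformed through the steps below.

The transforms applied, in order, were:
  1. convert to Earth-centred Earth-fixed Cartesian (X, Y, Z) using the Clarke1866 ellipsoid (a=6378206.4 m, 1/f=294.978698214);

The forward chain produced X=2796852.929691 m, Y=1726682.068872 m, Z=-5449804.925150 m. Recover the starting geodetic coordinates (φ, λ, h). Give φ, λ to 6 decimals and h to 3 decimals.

start: X=2796852.9297, Y=1726682.0689, Z=-5449804.9251 m
→ geod (Bowring, a=6378206.400): φ=-59.07652100°, λ=31.68977400°, h=1960.5350 m

φ=-59.076521°, λ=31.689774°, h=1960.535 m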